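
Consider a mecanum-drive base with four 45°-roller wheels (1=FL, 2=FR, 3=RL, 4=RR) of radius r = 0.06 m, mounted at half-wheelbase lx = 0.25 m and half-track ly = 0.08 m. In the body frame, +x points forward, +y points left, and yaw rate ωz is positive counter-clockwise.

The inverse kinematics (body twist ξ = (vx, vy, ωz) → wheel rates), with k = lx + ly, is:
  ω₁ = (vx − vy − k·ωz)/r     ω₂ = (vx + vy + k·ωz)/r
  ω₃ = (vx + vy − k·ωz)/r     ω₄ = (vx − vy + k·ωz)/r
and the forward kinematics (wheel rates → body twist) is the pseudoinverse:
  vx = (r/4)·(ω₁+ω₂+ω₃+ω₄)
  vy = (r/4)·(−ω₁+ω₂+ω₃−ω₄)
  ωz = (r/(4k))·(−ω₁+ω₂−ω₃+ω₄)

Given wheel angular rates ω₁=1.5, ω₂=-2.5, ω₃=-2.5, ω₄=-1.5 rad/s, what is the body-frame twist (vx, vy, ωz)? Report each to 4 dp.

k = lx + ly = 0.25 + 0.08 = 0.3300
ω₁+ω₂+ω₃+ω₄ = -5.0000  →  vx = (0.06/4)·-5.0000 = -0.0750
−ω₁+ω₂+ω₃−ω₄ = -5.0000  →  vy = (0.06/4)·-5.0000 = -0.0750
−ω₁+ω₂−ω₃+ω₄ = -3.0000  →  ωz = (0.06/1.3200)·-3.0000 = -0.1364

(-0.0750, -0.0750, -0.1364)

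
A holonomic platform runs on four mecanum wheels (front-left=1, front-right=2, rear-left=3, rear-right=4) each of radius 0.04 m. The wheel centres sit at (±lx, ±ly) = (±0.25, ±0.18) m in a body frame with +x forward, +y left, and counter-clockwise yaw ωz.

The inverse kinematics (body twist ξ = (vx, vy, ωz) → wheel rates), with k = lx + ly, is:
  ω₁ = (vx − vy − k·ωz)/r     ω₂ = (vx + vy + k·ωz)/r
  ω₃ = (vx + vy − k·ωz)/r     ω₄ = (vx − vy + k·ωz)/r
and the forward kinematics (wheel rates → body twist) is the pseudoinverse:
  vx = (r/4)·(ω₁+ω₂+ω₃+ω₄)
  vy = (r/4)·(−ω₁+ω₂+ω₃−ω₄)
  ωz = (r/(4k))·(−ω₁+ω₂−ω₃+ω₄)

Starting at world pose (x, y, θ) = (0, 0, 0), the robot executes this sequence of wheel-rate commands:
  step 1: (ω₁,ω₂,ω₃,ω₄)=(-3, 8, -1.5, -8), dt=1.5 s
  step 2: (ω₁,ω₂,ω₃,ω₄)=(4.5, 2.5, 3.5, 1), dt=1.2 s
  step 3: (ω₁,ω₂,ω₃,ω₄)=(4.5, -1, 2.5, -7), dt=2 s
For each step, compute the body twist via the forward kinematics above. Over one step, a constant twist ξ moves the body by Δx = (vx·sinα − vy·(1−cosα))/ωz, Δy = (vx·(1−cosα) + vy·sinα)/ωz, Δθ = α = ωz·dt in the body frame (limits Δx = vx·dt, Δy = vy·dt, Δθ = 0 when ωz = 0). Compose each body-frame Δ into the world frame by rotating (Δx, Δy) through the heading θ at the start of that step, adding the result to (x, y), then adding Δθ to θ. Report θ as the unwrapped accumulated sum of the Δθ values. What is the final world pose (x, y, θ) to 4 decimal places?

(0.0548, 0.3557, -0.6663)

step 1: ξ=(vx,vy,ωz)=(-0.0450, 0.1750, 0.1047), dt=1.5 → body Δ=(-0.0878, 0.2561, 0.1570) → world pose (-0.0878, 0.2561, 0.1570)
step 2: ξ=(vx,vy,ωz)=(0.1150, 0.0050, -0.1047), dt=1.2 → body Δ=(0.1380, -0.0027, -0.1256) → world pose (0.0490, 0.2751, 0.0314)
step 3: ξ=(vx,vy,ωz)=(-0.0100, 0.0400, -0.3488), dt=2.0 → body Δ=(0.0084, 0.0804, -0.6977) → world pose (0.0548, 0.3557, -0.6663)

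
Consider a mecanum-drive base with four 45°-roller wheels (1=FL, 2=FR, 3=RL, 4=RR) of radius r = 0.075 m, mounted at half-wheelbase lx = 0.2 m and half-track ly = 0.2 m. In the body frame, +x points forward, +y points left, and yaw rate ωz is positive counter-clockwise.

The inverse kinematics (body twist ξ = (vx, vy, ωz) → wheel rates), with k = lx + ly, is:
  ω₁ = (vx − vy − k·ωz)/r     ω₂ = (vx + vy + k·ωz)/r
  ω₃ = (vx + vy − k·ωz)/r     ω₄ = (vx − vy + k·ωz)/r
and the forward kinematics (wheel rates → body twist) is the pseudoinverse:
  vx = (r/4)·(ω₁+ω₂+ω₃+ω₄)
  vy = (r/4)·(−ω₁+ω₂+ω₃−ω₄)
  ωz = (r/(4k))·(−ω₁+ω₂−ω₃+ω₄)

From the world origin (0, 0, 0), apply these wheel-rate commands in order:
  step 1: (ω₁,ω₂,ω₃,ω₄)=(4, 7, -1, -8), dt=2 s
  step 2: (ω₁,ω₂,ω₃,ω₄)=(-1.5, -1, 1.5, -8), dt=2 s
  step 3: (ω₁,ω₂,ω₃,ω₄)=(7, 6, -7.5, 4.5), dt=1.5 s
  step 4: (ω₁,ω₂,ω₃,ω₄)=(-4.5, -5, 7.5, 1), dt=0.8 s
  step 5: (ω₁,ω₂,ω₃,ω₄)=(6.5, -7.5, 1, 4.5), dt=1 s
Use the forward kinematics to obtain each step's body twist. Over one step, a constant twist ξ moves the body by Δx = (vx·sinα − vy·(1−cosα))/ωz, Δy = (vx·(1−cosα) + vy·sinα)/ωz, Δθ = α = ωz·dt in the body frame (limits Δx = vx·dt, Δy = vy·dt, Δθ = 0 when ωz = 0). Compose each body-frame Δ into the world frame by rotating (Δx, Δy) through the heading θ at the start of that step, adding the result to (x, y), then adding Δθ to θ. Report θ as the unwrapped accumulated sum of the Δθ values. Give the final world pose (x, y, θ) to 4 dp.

step 1: ξ=(vx,vy,ωz)=(0.0375, 0.1875, -0.1875), dt=2.0 → body Δ=(0.1427, 0.3524, -0.3750) → world pose (0.1427, 0.3524, -0.3750)
step 2: ξ=(vx,vy,ωz)=(-0.1687, 0.1875, -0.4219), dt=2.0 → body Δ=(-0.1498, 0.4662, -0.8437) → world pose (0.1741, 0.8410, -1.2187)
step 3: ξ=(vx,vy,ωz)=(0.1875, -0.2438, 0.5156), dt=1.5 → body Δ=(0.3885, -0.2268, 0.7734) → world pose (0.0952, 0.3982, -0.4453)
step 4: ξ=(vx,vy,ωz)=(-0.0187, 0.1125, -0.3281), dt=0.8 → body Δ=(-0.0031, 0.0909, -0.2625) → world pose (0.1316, 0.4815, -0.7078)
step 5: ξ=(vx,vy,ωz)=(0.0844, -0.3281, -0.4922), dt=1.0 → body Δ=(0.0019, -0.3354, -0.4922) → world pose (-0.0851, 0.2255, -1.2000)

(-0.0851, 0.2255, -1.2000)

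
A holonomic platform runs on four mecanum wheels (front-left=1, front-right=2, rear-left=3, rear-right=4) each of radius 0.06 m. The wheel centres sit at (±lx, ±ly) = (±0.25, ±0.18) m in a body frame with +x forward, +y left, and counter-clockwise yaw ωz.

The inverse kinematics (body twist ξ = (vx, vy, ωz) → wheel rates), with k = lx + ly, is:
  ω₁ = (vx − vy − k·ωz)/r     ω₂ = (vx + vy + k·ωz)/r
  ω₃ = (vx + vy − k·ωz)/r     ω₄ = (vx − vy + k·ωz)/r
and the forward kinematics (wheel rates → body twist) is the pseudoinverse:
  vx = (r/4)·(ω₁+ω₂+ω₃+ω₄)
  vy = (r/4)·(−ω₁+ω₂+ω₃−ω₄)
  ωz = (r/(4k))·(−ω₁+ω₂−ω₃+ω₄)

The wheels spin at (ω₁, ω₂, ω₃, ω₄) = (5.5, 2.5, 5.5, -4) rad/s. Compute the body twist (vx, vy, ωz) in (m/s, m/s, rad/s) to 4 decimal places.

k = lx + ly = 0.25 + 0.18 = 0.4300
ω₁+ω₂+ω₃+ω₄ = 9.5000  →  vx = (0.06/4)·9.5000 = 0.1425
−ω₁+ω₂+ω₃−ω₄ = 6.5000  →  vy = (0.06/4)·6.5000 = 0.0975
−ω₁+ω₂−ω₃+ω₄ = -12.5000  →  ωz = (0.06/1.7200)·-12.5000 = -0.4360

(0.1425, 0.0975, -0.4360)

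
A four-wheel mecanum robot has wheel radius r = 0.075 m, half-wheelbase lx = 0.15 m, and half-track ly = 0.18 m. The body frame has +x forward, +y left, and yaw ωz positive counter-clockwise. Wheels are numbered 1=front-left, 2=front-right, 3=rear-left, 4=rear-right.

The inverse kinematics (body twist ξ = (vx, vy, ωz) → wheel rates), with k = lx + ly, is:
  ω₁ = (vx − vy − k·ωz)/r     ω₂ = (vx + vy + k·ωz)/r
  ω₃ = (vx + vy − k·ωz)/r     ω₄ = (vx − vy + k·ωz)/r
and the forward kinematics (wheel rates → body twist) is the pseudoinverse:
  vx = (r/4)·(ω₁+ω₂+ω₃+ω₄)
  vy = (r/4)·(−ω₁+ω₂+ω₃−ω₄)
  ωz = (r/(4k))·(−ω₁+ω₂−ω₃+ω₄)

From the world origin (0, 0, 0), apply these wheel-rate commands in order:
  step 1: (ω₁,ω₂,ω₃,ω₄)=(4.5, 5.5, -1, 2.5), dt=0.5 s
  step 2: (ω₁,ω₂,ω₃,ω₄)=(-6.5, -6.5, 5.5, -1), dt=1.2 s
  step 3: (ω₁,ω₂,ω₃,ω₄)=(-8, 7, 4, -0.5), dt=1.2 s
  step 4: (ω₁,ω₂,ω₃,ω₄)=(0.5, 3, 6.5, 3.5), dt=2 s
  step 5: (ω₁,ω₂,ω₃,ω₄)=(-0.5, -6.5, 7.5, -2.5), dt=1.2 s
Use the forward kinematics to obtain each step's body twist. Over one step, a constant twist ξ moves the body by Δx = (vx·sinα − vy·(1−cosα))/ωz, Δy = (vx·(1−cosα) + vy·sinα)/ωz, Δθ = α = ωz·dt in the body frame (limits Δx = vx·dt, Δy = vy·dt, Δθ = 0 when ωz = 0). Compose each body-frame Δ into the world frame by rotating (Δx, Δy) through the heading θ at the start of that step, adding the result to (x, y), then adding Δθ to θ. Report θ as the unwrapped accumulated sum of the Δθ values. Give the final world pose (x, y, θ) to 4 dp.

(0.3422, 1.0457, -0.7472)

step 1: ξ=(vx,vy,ωz)=(0.2156, -0.0469, 0.2557), dt=0.5 → body Δ=(0.1090, -0.0165, 0.1278) → world pose (0.1090, -0.0165, 0.1278)
step 2: ξ=(vx,vy,ωz)=(-0.1594, 0.1219, -0.3693), dt=1.2 → body Δ=(-0.1532, 0.1832, -0.4432) → world pose (-0.0663, 0.1457, -0.3153)
step 3: ξ=(vx,vy,ωz)=(0.0469, 0.3656, 0.5966), dt=1.2 → body Δ=(-0.0989, 0.4215, 0.7159) → world pose (-0.0295, 0.5771, 0.4006)
step 4: ξ=(vx,vy,ωz)=(0.2531, 0.1031, -0.0284), dt=2.0 → body Δ=(0.5118, 0.1918, -0.0568) → world pose (0.3670, 0.9532, 0.3437)
step 5: ξ=(vx,vy,ωz)=(-0.0375, 0.0750, -0.9091), dt=1.2 → body Δ=(0.0078, 0.0954, -1.0909) → world pose (0.3422, 1.0457, -0.7472)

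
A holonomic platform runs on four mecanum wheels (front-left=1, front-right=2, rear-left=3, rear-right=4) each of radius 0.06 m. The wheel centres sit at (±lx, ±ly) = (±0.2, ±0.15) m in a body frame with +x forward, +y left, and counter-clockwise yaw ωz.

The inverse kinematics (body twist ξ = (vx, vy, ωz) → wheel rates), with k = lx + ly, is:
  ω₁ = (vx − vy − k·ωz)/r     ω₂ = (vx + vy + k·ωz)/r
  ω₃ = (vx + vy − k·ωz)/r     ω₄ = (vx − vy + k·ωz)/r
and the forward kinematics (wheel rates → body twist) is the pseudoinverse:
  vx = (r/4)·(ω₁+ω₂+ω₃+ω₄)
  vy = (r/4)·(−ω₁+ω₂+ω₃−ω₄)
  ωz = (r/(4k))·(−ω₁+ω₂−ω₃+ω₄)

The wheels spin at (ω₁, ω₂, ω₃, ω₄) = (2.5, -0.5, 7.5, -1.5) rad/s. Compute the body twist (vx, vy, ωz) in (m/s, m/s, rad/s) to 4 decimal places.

(0.1200, 0.0900, -0.5143)

k = lx + ly = 0.2 + 0.15 = 0.3500
ω₁+ω₂+ω₃+ω₄ = 8.0000  →  vx = (0.06/4)·8.0000 = 0.1200
−ω₁+ω₂+ω₃−ω₄ = 6.0000  →  vy = (0.06/4)·6.0000 = 0.0900
−ω₁+ω₂−ω₃+ω₄ = -12.0000  →  ωz = (0.06/1.4000)·-12.0000 = -0.5143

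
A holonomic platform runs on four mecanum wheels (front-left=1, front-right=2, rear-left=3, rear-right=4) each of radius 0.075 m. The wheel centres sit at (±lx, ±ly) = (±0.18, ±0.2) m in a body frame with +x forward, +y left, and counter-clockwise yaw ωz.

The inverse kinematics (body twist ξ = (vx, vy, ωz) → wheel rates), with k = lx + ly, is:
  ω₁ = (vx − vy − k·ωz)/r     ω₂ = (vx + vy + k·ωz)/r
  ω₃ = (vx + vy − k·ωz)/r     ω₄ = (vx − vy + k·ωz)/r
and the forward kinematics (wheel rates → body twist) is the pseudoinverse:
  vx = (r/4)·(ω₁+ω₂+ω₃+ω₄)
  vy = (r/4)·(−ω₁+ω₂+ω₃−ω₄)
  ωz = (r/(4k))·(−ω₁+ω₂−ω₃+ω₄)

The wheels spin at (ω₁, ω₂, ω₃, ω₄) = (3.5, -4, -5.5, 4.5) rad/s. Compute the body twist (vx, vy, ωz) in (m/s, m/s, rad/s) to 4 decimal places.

k = lx + ly = 0.18 + 0.2 = 0.3800
ω₁+ω₂+ω₃+ω₄ = -1.5000  →  vx = (0.075/4)·-1.5000 = -0.0281
−ω₁+ω₂+ω₃−ω₄ = -17.5000  →  vy = (0.075/4)·-17.5000 = -0.3281
−ω₁+ω₂−ω₃+ω₄ = 2.5000  →  ωz = (0.075/1.5200)·2.5000 = 0.1234

(-0.0281, -0.3281, 0.1234)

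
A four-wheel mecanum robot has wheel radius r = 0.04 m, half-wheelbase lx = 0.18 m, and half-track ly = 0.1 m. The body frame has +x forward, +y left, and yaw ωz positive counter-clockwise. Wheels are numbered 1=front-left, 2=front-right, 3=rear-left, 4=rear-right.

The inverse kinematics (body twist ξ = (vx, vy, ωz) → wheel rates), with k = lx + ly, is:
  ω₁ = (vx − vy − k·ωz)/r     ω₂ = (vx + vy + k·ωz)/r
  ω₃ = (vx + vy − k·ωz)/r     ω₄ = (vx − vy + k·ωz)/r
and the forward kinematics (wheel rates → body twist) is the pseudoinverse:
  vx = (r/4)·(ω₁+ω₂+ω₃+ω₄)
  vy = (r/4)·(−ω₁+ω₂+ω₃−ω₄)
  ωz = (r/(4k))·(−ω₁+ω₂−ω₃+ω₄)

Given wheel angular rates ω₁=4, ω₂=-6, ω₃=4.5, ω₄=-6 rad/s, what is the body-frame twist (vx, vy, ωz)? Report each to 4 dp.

(-0.0350, 0.0050, -0.7321)

k = lx + ly = 0.18 + 0.1 = 0.2800
ω₁+ω₂+ω₃+ω₄ = -3.5000  →  vx = (0.04/4)·-3.5000 = -0.0350
−ω₁+ω₂+ω₃−ω₄ = 0.5000  →  vy = (0.04/4)·0.5000 = 0.0050
−ω₁+ω₂−ω₃+ω₄ = -20.5000  →  ωz = (0.04/1.1200)·-20.5000 = -0.7321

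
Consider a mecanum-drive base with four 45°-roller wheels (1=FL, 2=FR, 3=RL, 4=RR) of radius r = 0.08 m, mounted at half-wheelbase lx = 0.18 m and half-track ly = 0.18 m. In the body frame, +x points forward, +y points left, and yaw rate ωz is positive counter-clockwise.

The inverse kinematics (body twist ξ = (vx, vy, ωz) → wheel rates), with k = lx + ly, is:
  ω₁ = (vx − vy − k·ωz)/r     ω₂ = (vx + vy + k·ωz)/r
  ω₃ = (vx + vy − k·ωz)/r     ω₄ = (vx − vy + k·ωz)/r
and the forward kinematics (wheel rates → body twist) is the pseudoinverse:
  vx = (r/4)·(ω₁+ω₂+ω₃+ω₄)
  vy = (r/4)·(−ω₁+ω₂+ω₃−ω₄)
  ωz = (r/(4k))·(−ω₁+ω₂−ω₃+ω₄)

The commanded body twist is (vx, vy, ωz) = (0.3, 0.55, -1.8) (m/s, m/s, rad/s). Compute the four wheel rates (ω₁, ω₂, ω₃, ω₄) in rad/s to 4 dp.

k = lx + ly = 0.18 + 0.18 = 0.3600;  k·ωz = 0.3600·-1.8 = -0.6480
ω₁ (FL) = (vx − vy − k·ωz)/r = 0.3980/0.08 = 4.9750
ω₂ (FR) = (vx + vy + k·ωz)/r = 0.2020/0.08 = 2.5250
ω₃ (RL) = (vx + vy − k·ωz)/r = 1.4980/0.08 = 18.7250
ω₄ (RR) = (vx − vy + k·ωz)/r = -0.8980/0.08 = -11.2250

(4.9750, 2.5250, 18.7250, -11.2250)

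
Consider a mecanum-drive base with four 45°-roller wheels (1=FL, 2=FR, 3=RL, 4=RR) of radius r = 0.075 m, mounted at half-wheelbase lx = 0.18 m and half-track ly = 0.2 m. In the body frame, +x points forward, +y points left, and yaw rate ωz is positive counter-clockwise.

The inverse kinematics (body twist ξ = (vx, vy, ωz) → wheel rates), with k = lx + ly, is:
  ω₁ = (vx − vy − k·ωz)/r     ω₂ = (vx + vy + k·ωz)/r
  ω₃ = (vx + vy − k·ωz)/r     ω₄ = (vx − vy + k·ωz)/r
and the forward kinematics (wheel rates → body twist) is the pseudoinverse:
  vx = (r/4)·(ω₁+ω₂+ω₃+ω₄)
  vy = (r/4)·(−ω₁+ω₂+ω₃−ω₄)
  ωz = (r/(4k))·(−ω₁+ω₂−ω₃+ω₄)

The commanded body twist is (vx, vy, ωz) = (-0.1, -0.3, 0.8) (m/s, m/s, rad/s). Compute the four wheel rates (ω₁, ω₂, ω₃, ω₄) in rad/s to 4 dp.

k = lx + ly = 0.18 + 0.2 = 0.3800;  k·ωz = 0.3800·0.8 = 0.3040
ω₁ (FL) = (vx − vy − k·ωz)/r = -0.1040/0.075 = -1.3867
ω₂ (FR) = (vx + vy + k·ωz)/r = -0.0960/0.075 = -1.2800
ω₃ (RL) = (vx + vy − k·ωz)/r = -0.7040/0.075 = -9.3867
ω₄ (RR) = (vx − vy + k·ωz)/r = 0.5040/0.075 = 6.7200

(-1.3867, -1.2800, -9.3867, 6.7200)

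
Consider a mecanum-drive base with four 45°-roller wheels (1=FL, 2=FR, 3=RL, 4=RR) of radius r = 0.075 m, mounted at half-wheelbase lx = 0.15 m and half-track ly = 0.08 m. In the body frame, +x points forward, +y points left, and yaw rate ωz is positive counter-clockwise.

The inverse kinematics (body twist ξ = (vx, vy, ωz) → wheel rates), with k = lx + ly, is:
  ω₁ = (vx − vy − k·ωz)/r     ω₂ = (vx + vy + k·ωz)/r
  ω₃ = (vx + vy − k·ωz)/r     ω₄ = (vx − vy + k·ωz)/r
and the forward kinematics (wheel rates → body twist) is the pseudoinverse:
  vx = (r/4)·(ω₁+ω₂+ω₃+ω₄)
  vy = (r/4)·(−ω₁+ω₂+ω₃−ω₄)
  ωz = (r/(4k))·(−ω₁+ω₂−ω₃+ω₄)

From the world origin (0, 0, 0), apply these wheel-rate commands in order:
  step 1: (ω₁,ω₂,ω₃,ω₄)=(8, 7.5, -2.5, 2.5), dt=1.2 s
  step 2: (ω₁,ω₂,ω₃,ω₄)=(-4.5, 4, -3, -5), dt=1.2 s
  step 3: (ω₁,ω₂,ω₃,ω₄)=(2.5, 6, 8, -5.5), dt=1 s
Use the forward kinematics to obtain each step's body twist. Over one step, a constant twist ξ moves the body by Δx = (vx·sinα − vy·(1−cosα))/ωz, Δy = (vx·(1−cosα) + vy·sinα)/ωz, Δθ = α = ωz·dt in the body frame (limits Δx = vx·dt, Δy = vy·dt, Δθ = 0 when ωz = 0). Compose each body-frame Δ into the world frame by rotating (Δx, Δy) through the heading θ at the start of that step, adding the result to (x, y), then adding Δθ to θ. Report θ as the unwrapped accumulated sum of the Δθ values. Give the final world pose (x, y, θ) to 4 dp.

step 1: ξ=(vx,vy,ωz)=(0.2906, -0.1031, 0.3668), dt=1.2 → body Δ=(0.3644, -0.0443, 0.4402) → world pose (0.3644, -0.0443, 0.4402)
step 2: ξ=(vx,vy,ωz)=(-0.1594, 0.1969, 0.5299), dt=1.2 → body Δ=(-0.2512, 0.1619, 0.6359) → world pose (0.0681, -0.0049, 1.0761)
step 3: ξ=(vx,vy,ωz)=(0.2062, 0.3187, -0.8152), dt=1.0 → body Δ=(0.3070, 0.2051, -0.8152) → world pose (0.0334, 0.3627, 0.2609)

(0.0334, 0.3627, 0.2609)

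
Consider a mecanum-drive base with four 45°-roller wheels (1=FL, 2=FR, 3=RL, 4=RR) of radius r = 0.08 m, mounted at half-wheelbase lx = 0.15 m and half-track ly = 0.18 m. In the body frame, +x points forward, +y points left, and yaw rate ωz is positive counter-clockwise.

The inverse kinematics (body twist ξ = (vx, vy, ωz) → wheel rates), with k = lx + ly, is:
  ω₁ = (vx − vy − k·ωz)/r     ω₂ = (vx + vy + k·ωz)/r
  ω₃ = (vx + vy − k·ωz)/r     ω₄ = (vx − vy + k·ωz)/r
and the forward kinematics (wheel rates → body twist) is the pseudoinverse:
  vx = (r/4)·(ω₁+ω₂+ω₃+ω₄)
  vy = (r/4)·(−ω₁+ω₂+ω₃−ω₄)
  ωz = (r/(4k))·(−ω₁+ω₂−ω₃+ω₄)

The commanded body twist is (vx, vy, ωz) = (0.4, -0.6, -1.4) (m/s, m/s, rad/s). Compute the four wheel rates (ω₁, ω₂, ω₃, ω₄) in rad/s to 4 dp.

(18.2750, -8.2750, 3.2750, 6.7250)

k = lx + ly = 0.15 + 0.18 = 0.3300;  k·ωz = 0.3300·-1.4 = -0.4620
ω₁ (FL) = (vx − vy − k·ωz)/r = 1.4620/0.08 = 18.2750
ω₂ (FR) = (vx + vy + k·ωz)/r = -0.6620/0.08 = -8.2750
ω₃ (RL) = (vx + vy − k·ωz)/r = 0.2620/0.08 = 3.2750
ω₄ (RR) = (vx − vy + k·ωz)/r = 0.5380/0.08 = 6.7250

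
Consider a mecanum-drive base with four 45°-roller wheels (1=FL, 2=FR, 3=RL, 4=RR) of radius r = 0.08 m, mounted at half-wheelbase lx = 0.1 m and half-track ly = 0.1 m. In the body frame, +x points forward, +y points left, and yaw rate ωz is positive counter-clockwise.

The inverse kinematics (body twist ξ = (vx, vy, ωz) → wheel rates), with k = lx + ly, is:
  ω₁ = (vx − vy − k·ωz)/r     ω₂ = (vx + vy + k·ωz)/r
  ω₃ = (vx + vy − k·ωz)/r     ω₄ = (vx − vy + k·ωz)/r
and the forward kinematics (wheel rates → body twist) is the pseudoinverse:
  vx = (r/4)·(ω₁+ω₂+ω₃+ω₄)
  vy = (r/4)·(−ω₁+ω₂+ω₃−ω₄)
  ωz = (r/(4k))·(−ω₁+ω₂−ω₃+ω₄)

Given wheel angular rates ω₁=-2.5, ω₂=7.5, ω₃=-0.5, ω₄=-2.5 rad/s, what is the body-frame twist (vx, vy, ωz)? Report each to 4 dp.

(0.0400, 0.2400, 0.8000)

k = lx + ly = 0.1 + 0.1 = 0.2000
ω₁+ω₂+ω₃+ω₄ = 2.0000  →  vx = (0.08/4)·2.0000 = 0.0400
−ω₁+ω₂+ω₃−ω₄ = 12.0000  →  vy = (0.08/4)·12.0000 = 0.2400
−ω₁+ω₂−ω₃+ω₄ = 8.0000  →  ωz = (0.08/0.8000)·8.0000 = 0.8000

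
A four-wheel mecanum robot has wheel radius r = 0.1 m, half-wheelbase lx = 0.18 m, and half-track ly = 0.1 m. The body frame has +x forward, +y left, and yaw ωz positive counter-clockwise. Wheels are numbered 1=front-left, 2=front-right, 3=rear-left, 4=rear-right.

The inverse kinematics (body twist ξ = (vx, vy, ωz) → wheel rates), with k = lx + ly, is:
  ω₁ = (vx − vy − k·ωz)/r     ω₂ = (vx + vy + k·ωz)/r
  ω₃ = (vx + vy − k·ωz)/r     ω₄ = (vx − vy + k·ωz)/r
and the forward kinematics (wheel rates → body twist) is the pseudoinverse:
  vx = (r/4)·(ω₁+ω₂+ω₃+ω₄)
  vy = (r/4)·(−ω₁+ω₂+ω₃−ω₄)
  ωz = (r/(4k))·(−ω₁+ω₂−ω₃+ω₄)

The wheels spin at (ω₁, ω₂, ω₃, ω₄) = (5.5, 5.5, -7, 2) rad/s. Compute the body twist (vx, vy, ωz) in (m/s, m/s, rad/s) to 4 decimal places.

(0.1500, -0.2250, 0.8036)

k = lx + ly = 0.18 + 0.1 = 0.2800
ω₁+ω₂+ω₃+ω₄ = 6.0000  →  vx = (0.1/4)·6.0000 = 0.1500
−ω₁+ω₂+ω₃−ω₄ = -9.0000  →  vy = (0.1/4)·-9.0000 = -0.2250
−ω₁+ω₂−ω₃+ω₄ = 9.0000  →  ωz = (0.1/1.1200)·9.0000 = 0.8036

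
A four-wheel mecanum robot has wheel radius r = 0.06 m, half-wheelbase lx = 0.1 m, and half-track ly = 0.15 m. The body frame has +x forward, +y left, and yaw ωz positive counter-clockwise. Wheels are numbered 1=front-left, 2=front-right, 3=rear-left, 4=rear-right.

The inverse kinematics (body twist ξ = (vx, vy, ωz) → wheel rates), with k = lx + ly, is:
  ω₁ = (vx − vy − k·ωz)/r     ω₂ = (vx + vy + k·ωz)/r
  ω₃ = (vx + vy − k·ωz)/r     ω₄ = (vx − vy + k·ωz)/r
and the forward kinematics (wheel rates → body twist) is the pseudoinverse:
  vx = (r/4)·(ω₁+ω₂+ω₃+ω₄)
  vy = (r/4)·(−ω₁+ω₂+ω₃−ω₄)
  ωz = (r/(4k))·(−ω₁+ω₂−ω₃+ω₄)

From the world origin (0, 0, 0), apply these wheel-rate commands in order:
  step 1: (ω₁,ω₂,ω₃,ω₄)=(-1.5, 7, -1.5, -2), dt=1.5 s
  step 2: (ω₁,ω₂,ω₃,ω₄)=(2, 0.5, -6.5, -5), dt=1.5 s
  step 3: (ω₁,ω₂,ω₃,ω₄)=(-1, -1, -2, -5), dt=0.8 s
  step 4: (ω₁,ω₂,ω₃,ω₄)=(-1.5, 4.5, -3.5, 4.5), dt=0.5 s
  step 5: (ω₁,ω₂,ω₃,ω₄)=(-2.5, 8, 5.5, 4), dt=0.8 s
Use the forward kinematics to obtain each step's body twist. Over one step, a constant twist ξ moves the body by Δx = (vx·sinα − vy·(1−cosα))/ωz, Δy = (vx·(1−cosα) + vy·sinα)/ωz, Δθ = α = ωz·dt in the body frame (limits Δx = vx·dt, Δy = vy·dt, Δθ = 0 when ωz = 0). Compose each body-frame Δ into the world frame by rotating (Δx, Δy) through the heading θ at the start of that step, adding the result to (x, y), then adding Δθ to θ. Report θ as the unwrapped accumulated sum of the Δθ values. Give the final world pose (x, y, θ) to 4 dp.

(-0.2836, 0.2082, 1.4280)

step 1: ξ=(vx,vy,ωz)=(0.0300, 0.1350, 0.4800), dt=1.5 → body Δ=(-0.0286, 0.2010, 0.7200) → world pose (-0.0286, 0.2010, 0.7200)
step 2: ξ=(vx,vy,ωz)=(-0.1350, -0.0450, 0.0000), dt=1.5 → body Δ=(-0.2025, -0.0675, 0.0000) → world pose (-0.1363, 0.0167, 0.7200)
step 3: ξ=(vx,vy,ωz)=(-0.1350, 0.0450, -0.1800), dt=0.8 → body Δ=(-0.1050, 0.0436, -0.1440) → world pose (-0.2441, -0.0198, 0.5760)
step 4: ξ=(vx,vy,ωz)=(0.0600, -0.0300, 0.8400), dt=0.5 → body Δ=(0.0322, -0.0084, 0.4200) → world pose (-0.2125, -0.0092, 0.9960)
step 5: ξ=(vx,vy,ωz)=(0.2250, 0.1800, 0.5400), dt=0.8 → body Δ=(0.1438, 0.1778, 0.4320) → world pose (-0.2836, 0.2082, 1.4280)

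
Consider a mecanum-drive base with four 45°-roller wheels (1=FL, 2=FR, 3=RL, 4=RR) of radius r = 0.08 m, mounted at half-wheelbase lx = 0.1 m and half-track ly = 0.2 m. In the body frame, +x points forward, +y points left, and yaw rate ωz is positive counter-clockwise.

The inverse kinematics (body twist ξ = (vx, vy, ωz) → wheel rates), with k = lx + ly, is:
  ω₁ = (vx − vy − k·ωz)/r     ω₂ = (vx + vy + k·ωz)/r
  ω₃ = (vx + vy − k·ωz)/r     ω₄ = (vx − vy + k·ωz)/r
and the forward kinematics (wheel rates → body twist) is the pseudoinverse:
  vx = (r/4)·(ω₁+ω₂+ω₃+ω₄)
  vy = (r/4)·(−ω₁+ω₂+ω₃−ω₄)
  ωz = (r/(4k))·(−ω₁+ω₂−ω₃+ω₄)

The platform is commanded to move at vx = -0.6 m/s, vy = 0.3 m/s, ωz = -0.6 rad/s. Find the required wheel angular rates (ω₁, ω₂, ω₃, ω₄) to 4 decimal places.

(-9.0000, -6.0000, -1.5000, -13.5000)

k = lx + ly = 0.1 + 0.2 = 0.3000;  k·ωz = 0.3000·-0.6 = -0.1800
ω₁ (FL) = (vx − vy − k·ωz)/r = -0.7200/0.08 = -9.0000
ω₂ (FR) = (vx + vy + k·ωz)/r = -0.4800/0.08 = -6.0000
ω₃ (RL) = (vx + vy − k·ωz)/r = -0.1200/0.08 = -1.5000
ω₄ (RR) = (vx − vy + k·ωz)/r = -1.0800/0.08 = -13.5000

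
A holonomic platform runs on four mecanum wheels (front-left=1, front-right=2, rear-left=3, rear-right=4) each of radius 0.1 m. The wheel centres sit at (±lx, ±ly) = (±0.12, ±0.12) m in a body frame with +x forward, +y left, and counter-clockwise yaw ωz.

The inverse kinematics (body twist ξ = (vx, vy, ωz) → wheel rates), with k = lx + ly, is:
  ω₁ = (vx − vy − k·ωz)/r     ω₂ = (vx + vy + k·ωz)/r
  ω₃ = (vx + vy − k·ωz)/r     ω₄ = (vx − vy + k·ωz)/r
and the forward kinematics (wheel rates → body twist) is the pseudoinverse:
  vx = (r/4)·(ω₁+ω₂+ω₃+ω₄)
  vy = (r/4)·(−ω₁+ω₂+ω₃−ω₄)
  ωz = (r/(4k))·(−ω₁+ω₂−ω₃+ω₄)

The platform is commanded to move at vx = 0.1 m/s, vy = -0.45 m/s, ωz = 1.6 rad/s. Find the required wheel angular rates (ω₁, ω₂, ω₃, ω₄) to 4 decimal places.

(1.6600, 0.3400, -7.3400, 9.3400)

k = lx + ly = 0.12 + 0.12 = 0.2400;  k·ωz = 0.2400·1.6 = 0.3840
ω₁ (FL) = (vx − vy − k·ωz)/r = 0.1660/0.1 = 1.6600
ω₂ (FR) = (vx + vy + k·ωz)/r = 0.0340/0.1 = 0.3400
ω₃ (RL) = (vx + vy − k·ωz)/r = -0.7340/0.1 = -7.3400
ω₄ (RR) = (vx − vy + k·ωz)/r = 0.9340/0.1 = 9.3400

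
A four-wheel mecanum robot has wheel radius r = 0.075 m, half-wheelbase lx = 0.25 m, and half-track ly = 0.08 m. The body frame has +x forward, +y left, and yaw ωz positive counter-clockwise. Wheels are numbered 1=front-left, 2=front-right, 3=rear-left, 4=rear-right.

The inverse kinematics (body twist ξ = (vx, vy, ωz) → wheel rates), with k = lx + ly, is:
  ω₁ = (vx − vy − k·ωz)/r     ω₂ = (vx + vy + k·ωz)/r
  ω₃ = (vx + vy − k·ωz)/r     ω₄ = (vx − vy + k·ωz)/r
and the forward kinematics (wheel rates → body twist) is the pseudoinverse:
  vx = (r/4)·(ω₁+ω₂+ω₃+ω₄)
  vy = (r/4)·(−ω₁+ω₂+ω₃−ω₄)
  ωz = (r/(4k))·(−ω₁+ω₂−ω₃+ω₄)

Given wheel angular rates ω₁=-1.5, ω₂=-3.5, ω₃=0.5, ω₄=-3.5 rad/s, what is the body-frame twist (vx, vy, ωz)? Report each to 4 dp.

(-0.1500, 0.0375, -0.3409)

k = lx + ly = 0.25 + 0.08 = 0.3300
ω₁+ω₂+ω₃+ω₄ = -8.0000  →  vx = (0.075/4)·-8.0000 = -0.1500
−ω₁+ω₂+ω₃−ω₄ = 2.0000  →  vy = (0.075/4)·2.0000 = 0.0375
−ω₁+ω₂−ω₃+ω₄ = -6.0000  →  ωz = (0.075/1.3200)·-6.0000 = -0.3409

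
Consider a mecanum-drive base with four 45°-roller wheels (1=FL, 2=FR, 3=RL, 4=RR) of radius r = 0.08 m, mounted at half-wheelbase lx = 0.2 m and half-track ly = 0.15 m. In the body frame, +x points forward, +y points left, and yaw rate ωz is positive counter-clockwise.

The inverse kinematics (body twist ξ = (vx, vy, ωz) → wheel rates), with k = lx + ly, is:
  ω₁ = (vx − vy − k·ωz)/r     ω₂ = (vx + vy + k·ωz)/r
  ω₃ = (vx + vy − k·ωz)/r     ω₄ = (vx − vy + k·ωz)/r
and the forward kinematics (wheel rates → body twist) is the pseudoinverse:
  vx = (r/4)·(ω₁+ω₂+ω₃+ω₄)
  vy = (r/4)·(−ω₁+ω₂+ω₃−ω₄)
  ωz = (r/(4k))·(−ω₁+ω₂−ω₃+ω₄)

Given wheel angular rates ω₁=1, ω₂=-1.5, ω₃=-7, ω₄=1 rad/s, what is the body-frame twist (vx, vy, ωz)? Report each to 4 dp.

(-0.1300, -0.2100, 0.3143)

k = lx + ly = 0.2 + 0.15 = 0.3500
ω₁+ω₂+ω₃+ω₄ = -6.5000  →  vx = (0.08/4)·-6.5000 = -0.1300
−ω₁+ω₂+ω₃−ω₄ = -10.5000  →  vy = (0.08/4)·-10.5000 = -0.2100
−ω₁+ω₂−ω₃+ω₄ = 5.5000  →  ωz = (0.08/1.4000)·5.5000 = 0.3143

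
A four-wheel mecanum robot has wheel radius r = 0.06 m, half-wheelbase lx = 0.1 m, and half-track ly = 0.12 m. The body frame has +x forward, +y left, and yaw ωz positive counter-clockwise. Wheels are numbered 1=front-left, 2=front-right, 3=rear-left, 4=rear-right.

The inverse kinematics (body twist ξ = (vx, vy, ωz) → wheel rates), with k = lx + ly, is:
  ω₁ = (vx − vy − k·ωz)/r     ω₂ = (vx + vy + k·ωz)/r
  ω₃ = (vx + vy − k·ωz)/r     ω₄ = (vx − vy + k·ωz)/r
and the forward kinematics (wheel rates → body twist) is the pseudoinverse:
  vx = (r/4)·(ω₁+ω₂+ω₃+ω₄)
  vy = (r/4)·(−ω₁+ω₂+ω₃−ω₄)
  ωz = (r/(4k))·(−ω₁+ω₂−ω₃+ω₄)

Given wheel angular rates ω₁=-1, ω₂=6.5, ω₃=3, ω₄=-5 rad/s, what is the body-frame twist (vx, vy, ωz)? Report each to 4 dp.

k = lx + ly = 0.1 + 0.12 = 0.2200
ω₁+ω₂+ω₃+ω₄ = 3.5000  →  vx = (0.06/4)·3.5000 = 0.0525
−ω₁+ω₂+ω₃−ω₄ = 15.5000  →  vy = (0.06/4)·15.5000 = 0.2325
−ω₁+ω₂−ω₃+ω₄ = -0.5000  →  ωz = (0.06/0.8800)·-0.5000 = -0.0341

(0.0525, 0.2325, -0.0341)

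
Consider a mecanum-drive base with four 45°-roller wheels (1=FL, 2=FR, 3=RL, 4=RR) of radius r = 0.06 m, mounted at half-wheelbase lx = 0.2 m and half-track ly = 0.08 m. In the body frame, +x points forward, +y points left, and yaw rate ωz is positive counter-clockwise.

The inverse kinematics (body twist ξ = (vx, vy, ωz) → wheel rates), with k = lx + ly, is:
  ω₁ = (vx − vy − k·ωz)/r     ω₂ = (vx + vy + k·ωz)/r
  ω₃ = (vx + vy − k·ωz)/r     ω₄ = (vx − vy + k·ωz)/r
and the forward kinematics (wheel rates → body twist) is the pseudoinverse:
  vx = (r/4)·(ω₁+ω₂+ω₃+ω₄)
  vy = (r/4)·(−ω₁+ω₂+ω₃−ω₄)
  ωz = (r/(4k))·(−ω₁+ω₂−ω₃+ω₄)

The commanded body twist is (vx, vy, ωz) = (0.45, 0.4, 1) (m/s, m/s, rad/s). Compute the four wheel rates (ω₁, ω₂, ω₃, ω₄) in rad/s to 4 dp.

k = lx + ly = 0.2 + 0.08 = 0.2800;  k·ωz = 0.2800·1 = 0.2800
ω₁ (FL) = (vx − vy − k·ωz)/r = -0.2300/0.06 = -3.8333
ω₂ (FR) = (vx + vy + k·ωz)/r = 1.1300/0.06 = 18.8333
ω₃ (RL) = (vx + vy − k·ωz)/r = 0.5700/0.06 = 9.5000
ω₄ (RR) = (vx − vy + k·ωz)/r = 0.3300/0.06 = 5.5000

(-3.8333, 18.8333, 9.5000, 5.5000)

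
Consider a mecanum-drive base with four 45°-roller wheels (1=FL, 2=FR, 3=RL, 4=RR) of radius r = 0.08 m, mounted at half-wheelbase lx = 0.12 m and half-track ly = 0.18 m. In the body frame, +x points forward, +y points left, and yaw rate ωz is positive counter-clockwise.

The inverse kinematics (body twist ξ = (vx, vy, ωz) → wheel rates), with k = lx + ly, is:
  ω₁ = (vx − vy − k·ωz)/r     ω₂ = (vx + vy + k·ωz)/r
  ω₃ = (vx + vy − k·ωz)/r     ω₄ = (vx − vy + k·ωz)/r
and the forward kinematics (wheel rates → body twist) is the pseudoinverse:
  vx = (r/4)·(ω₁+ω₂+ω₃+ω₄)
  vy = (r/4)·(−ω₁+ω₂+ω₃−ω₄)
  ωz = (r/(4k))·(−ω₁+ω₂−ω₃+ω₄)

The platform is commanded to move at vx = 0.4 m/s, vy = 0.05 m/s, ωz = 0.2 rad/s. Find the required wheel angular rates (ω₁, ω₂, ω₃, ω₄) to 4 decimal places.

(3.6250, 6.3750, 4.8750, 5.1250)

k = lx + ly = 0.12 + 0.18 = 0.3000;  k·ωz = 0.3000·0.2 = 0.0600
ω₁ (FL) = (vx − vy − k·ωz)/r = 0.2900/0.08 = 3.6250
ω₂ (FR) = (vx + vy + k·ωz)/r = 0.5100/0.08 = 6.3750
ω₃ (RL) = (vx + vy − k·ωz)/r = 0.3900/0.08 = 4.8750
ω₄ (RR) = (vx − vy + k·ωz)/r = 0.4100/0.08 = 5.1250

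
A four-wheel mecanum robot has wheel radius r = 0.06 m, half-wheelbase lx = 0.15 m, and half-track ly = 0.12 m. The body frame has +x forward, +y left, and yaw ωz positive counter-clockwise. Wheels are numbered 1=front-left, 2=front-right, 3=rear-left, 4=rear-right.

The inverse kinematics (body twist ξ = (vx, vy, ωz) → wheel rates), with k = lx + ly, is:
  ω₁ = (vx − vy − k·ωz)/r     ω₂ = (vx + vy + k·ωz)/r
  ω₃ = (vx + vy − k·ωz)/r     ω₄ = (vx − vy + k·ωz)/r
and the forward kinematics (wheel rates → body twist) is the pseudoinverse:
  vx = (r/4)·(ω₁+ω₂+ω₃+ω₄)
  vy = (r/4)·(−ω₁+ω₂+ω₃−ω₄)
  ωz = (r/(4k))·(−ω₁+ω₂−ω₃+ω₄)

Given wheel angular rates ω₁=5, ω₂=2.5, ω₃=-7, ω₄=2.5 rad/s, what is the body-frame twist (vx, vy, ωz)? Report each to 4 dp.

(0.0450, -0.1800, 0.3889)

k = lx + ly = 0.15 + 0.12 = 0.2700
ω₁+ω₂+ω₃+ω₄ = 3.0000  →  vx = (0.06/4)·3.0000 = 0.0450
−ω₁+ω₂+ω₃−ω₄ = -12.0000  →  vy = (0.06/4)·-12.0000 = -0.1800
−ω₁+ω₂−ω₃+ω₄ = 7.0000  →  ωz = (0.06/1.0800)·7.0000 = 0.3889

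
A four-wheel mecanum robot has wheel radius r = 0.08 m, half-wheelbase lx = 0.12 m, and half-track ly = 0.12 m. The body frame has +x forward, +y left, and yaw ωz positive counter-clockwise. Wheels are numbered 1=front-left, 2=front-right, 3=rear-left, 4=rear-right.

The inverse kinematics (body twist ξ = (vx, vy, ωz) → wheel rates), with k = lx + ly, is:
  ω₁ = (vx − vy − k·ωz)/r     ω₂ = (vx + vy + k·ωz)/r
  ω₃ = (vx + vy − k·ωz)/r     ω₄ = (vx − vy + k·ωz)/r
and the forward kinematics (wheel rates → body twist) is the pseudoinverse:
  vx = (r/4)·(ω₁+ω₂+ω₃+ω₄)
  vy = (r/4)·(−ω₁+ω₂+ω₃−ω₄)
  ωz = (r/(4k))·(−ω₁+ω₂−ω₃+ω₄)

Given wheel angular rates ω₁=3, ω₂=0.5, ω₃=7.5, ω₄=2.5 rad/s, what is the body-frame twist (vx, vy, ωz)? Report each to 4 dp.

(0.2700, 0.0500, -0.6250)

k = lx + ly = 0.12 + 0.12 = 0.2400
ω₁+ω₂+ω₃+ω₄ = 13.5000  →  vx = (0.08/4)·13.5000 = 0.2700
−ω₁+ω₂+ω₃−ω₄ = 2.5000  →  vy = (0.08/4)·2.5000 = 0.0500
−ω₁+ω₂−ω₃+ω₄ = -7.5000  →  ωz = (0.08/0.9600)·-7.5000 = -0.6250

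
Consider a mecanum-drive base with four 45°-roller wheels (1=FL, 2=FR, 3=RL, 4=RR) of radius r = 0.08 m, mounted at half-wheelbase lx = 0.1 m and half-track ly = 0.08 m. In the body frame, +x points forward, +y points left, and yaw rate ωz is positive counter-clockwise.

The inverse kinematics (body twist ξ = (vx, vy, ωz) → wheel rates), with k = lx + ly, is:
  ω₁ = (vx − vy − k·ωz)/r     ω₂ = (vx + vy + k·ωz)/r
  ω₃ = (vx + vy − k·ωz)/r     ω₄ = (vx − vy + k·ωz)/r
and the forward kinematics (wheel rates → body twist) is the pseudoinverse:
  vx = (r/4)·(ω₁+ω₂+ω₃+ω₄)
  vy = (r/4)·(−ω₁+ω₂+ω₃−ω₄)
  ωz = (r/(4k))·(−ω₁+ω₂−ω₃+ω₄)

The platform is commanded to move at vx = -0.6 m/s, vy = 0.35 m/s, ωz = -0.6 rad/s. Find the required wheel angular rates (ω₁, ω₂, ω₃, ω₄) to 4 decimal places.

k = lx + ly = 0.1 + 0.08 = 0.1800;  k·ωz = 0.1800·-0.6 = -0.1080
ω₁ (FL) = (vx − vy − k·ωz)/r = -0.8420/0.08 = -10.5250
ω₂ (FR) = (vx + vy + k·ωz)/r = -0.3580/0.08 = -4.4750
ω₃ (RL) = (vx + vy − k·ωz)/r = -0.1420/0.08 = -1.7750
ω₄ (RR) = (vx − vy + k·ωz)/r = -1.0580/0.08 = -13.2250

(-10.5250, -4.4750, -1.7750, -13.2250)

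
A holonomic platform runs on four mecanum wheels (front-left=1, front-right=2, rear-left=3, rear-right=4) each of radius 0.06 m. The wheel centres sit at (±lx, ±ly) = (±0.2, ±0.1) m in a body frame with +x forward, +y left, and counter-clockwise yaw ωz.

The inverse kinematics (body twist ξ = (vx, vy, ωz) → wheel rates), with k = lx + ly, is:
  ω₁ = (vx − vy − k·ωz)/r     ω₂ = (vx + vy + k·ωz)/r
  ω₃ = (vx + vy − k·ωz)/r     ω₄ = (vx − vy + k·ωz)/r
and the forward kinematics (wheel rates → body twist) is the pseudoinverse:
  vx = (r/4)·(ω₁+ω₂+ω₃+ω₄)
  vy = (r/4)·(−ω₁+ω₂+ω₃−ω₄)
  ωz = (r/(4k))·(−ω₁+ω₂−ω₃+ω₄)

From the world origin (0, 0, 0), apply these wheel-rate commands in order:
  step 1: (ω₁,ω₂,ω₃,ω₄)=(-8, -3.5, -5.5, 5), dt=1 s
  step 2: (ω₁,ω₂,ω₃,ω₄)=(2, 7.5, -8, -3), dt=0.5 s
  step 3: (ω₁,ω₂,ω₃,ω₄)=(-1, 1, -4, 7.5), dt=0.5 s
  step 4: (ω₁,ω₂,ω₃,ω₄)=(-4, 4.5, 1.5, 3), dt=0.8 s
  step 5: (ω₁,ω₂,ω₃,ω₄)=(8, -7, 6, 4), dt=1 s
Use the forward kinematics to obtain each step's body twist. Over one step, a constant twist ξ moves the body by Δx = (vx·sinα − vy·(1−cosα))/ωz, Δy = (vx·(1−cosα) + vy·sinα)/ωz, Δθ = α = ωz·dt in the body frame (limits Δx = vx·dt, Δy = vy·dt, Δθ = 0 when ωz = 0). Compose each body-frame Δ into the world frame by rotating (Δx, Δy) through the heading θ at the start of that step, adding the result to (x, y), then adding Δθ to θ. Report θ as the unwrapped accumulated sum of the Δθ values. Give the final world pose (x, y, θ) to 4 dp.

step 1: ξ=(vx,vy,ωz)=(-0.1800, -0.0900, 0.7500), dt=1.0 → body Δ=(-0.1314, -0.1462, 0.7500) → world pose (-0.1314, -0.1462, 0.7500)
step 2: ξ=(vx,vy,ωz)=(-0.0225, 0.0075, 0.5250), dt=0.5 → body Δ=(-0.0116, 0.0022, 0.2625) → world pose (-0.1414, -0.1525, 1.0125)
step 3: ξ=(vx,vy,ωz)=(0.0525, -0.1425, 0.6750), dt=0.5 → body Δ=(0.0377, -0.0655, 0.3375) → world pose (-0.0659, -0.1552, 1.3500)
step 4: ξ=(vx,vy,ωz)=(0.0750, 0.1050, 0.5000), dt=0.8 → body Δ=(0.0418, 0.0936, 0.4000) → world pose (-0.1481, -0.0939, 1.7500)
step 5: ξ=(vx,vy,ωz)=(0.1650, -0.1950, -0.8500), dt=1.0 → body Δ=(0.0678, -0.2384, -0.8500) → world pose (0.0744, 0.0153, 0.9000)

(0.0744, 0.0153, 0.9000)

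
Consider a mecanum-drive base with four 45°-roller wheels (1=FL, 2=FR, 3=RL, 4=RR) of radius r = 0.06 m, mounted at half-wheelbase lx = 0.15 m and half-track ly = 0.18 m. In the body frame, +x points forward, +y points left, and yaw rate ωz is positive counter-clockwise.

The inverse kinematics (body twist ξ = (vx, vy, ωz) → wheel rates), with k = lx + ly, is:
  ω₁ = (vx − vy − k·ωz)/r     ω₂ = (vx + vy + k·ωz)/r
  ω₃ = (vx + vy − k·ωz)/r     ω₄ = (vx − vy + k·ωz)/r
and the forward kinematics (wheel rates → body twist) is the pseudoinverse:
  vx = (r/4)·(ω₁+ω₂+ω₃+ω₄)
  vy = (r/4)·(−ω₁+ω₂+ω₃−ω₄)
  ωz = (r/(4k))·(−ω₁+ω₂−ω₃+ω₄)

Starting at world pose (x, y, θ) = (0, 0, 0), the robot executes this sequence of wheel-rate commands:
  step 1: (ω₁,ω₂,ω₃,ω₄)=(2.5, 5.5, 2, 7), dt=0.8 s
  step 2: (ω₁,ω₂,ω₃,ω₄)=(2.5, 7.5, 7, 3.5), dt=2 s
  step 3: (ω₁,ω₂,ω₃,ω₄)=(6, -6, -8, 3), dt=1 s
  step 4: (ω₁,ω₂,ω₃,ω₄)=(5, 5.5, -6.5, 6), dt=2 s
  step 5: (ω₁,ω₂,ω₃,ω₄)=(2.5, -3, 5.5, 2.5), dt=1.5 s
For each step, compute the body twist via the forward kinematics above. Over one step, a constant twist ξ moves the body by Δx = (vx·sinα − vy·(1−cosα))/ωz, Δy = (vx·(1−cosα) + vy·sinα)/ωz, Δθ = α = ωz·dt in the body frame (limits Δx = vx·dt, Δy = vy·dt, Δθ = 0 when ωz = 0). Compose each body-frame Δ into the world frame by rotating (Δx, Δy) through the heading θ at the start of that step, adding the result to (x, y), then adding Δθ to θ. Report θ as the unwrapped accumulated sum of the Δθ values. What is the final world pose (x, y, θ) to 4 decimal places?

step 1: ξ=(vx,vy,ωz)=(0.2550, -0.0300, 0.3636), dt=0.8 → body Δ=(0.2046, 0.0058, 0.2909) → world pose (0.2046, 0.0058, 0.2909)
step 2: ξ=(vx,vy,ωz)=(0.3075, 0.1275, 0.0682), dt=2.0 → body Δ=(0.5957, 0.2961, 0.1364) → world pose (0.6904, 0.4603, 0.4273)
step 3: ξ=(vx,vy,ωz)=(-0.0750, -0.3450, -0.0455), dt=1.0 → body Δ=(-0.0828, -0.3432, -0.0455) → world pose (0.7572, 0.1137, 0.3818)
step 4: ξ=(vx,vy,ωz)=(0.1500, -0.1800, 0.5909), dt=2.0 → body Δ=(0.4240, -0.1243, 1.1818) → world pose (1.1970, 0.1563, 1.5636)
step 5: ξ=(vx,vy,ωz)=(0.1125, -0.0375, -0.3864), dt=1.5 → body Δ=(0.1436, -0.1007, -0.5795) → world pose (1.2987, 0.2992, 0.9841)

(1.2987, 0.2992, 0.9841)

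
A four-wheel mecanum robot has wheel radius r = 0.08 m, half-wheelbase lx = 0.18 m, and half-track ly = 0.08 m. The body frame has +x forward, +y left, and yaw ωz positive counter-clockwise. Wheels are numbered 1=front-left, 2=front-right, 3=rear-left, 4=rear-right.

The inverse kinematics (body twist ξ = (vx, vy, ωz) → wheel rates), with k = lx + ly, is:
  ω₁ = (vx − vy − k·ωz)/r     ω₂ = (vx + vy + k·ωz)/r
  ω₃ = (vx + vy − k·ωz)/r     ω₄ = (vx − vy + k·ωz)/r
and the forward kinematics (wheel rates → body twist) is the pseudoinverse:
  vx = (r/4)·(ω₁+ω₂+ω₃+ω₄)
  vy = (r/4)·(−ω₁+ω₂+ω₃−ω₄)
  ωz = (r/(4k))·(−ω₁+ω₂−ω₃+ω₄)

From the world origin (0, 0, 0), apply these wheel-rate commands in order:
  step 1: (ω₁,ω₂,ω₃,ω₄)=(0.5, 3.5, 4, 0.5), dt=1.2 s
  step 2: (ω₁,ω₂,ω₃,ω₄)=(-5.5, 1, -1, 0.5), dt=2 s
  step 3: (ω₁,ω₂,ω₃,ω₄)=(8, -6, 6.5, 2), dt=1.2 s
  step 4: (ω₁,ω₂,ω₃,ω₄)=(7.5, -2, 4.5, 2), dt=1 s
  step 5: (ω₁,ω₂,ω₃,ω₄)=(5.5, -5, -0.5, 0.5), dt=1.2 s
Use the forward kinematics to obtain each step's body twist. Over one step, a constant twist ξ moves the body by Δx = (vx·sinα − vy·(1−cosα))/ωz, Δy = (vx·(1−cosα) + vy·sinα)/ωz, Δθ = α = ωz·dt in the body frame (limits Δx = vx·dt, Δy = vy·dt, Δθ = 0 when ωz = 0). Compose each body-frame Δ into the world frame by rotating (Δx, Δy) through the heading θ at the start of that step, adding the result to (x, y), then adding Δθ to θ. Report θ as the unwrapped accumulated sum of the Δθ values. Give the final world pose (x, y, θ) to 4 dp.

(-0.0180, -0.1062, -2.3231)

step 1: ξ=(vx,vy,ωz)=(0.1700, 0.1300, -0.0385), dt=1.2 → body Δ=(0.2075, 0.1512, -0.0462) → world pose (0.2075, 0.1512, -0.0462)
step 2: ξ=(vx,vy,ωz)=(-0.1000, 0.1000, 0.6154), dt=2.0 → body Δ=(-0.2615, 0.0449, 1.2308) → world pose (-0.0516, 0.2081, 1.1846)
step 3: ξ=(vx,vy,ωz)=(0.2100, -0.1900, -1.4231), dt=1.2 → body Δ=(-0.0055, -0.3000, -1.7077) → world pose (0.2242, 0.0900, -0.5231)
step 4: ξ=(vx,vy,ωz)=(0.2400, -0.1400, -0.9231), dt=1.0 → body Δ=(0.1472, -0.2241, -0.9231) → world pose (0.2397, -0.1776, -1.4462)
step 5: ξ=(vx,vy,ωz)=(0.0100, -0.2300, -0.7308), dt=1.2 → body Δ=(-0.1029, -0.2469, -0.8769) → world pose (-0.0180, -0.1062, -2.3231)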